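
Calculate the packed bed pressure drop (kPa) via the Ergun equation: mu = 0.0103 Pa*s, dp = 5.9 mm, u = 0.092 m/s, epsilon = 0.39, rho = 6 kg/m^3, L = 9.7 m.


dp = 5.9 mm = 0.0059 m
Viscous term = 150*0.0103*0.092*(1-0.39)^2 / (0.0059^2*0.39^3) = 25614
Inertial term = 1.75*6*0.092^2*(1-0.39) / (0.0059*0.39^3) = 154.899
dP/L = 25614 + 154.899 = 25768.9 Pa/m
dP = 25768.9 * 9.7 / 1000 = 250.0 kPa

250.0 kPa


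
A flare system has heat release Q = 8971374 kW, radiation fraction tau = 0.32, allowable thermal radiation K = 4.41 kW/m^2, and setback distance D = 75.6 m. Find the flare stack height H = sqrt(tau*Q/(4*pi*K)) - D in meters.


tau*Q/(4*pi*K) = 0.32 * 8971374 / (4 * pi * 4.41) = 51803.7
sqrt(51803.7) = 227.604
H = 227.604 - 75.6 = 152.0

152.0 m


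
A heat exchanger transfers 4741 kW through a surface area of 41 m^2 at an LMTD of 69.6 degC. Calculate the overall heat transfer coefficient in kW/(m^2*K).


From Q = U*A*LMTD, U = Q / (A * LMTD)
U = 4741 / (41 * 69.6) = 4741 / 2853.6 = 1.661

1.661 kW/(m^2*K)


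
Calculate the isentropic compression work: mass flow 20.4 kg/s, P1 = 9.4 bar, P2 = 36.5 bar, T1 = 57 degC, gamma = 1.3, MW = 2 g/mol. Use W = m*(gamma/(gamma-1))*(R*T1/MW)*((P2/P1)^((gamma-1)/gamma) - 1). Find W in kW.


Isentropic work: W = m*(gamma/(gamma-1))*(R*T1/MW)*((P2/P1)^((gamma-1)/gamma) - 1)
T1 = 57 + 273.15 = 330.15 K
Pressure ratio = 36.5 / 9.4 = 3.88298
Exponent = (1.3 - 1)/1.3 = 0.230769
(P2/P1)^exp - 1 = 3.88298^0.230769 - 1 = 0.367606
W = 20.4 * 1.3 / 0.3 * 8.314 * 330.15 / 2 * 0.367606 = 44600

44600 kW


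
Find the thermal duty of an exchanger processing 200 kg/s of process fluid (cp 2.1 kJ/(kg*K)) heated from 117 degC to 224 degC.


Q = m_dot * cp * delta_T
delta_T = 224 - 117 = 107 K
Q = 200 * 2.1 * 107
= 420 * 107
= 44940 kW

44940 kW


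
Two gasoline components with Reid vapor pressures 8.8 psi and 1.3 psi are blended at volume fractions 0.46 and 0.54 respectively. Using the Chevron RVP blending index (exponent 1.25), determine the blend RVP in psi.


Chevron index: RVP_blend = (sum xi*RVPi^1.25)^(1/1.25)
RVP^1.25 terms: 0.46 * 8.8^1.25 + 0.54 * 1.3^1.25 = 7.72165
RVP_blend = 7.72165^(1/1.25) = 5.131

5.131 psi


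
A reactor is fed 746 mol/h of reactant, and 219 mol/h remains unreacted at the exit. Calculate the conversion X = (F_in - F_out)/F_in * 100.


X = (F_in - F_out) / F_in * 100
Moles reacted = 746 - 219 = 527
X = 527 / 746 * 100
= 0.7064 * 100
= 70.64 %

70.64 %


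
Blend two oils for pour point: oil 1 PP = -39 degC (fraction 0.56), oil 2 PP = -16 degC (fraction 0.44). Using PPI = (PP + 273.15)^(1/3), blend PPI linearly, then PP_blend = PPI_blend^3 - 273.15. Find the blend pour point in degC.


PPI_1 = (-39 + 273.15)^(1/3) = 6.163557
PPI_2 = (-16 + 273.15)^(1/3) = 6.359098
PPI_blend = 0.56 * 6.163557 + 0.44 * 6.359098 = 6.249595
PP_blend = 6.249595^3 - 273.15 = 244.0932 - 273.15 = -29.06

-29.06 degC


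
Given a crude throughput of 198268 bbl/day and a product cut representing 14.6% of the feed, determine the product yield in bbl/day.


Crude throughput = 198268 bbl/day
Fraction yield = 14.6%
yield = throughput * fraction / 100
yield = 198268 * 14.6 / 100 = 28947.128

28947.128 bbl/day


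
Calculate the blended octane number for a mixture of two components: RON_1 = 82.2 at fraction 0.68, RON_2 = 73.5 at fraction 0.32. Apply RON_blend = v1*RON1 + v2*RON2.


Linear blending: RON_blend = sum(vi * RONi)
Contribution 1: 0.68 * 82.2 = 55.896
Contribution 2: 0.32 * 73.5 = 23.52
RON_blend = 55.896 + 23.52 = 79.416

79.416


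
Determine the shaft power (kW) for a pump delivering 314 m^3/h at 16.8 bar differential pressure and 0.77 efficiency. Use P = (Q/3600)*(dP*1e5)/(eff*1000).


Q = 314 / 3600 = 0.0872222 m^3/s
P = 0.0872222 * (16.8 * 1e5) / 0.77 / 1000 = 190.3

190.3 kW


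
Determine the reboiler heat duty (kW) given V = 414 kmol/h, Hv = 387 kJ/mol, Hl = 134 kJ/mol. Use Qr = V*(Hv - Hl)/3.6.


Qr = 414 * (387 - 134) / 3.6 = 414 * 253 / 3.6 = 29100

29100 kW


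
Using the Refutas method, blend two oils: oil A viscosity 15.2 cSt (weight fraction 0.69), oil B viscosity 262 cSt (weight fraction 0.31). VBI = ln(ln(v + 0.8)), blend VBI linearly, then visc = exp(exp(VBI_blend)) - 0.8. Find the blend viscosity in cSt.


Refutas method: VBN_i = 14.534*ln(ln(visc_i + 0.8)) + 10.975, blended linearly by mass fraction; since VBN is linear in VBI_i = ln(ln(visc_i + 0.8)) and the fractions sum to 1, blend VBI directly: visc = exp(exp(VBI_blend)) - 0.8
VBI_1 = ln(ln(15.2 + 0.8)) = 1.01978
VBI_2 = ln(ln(262 + 0.8)) = 1.71765
VBI_blend = 0.69 * 1.01978 + 0.31 * 1.71765 = 1.23612
visc_blend = exp(exp(1.23612)) - 0.8 = 30.46

30.46 cSt


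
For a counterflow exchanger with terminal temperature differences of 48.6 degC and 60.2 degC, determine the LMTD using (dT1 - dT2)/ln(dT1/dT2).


LMTD = (dT1 - dT2) / ln(dT1/dT2)
= (48.6 - 60.2) / ln(48.6 / 60.2) = -11.6 / -0.214049 = 54.19

54.19 degC


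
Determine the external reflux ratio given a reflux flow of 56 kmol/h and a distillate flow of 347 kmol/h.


Reflux ratio definition: R = L / D (liquid returned / distillate withdrawn)
L = 56 kmol/h, D = 347 kmol/h
R = 56 / 347 = 0.1614

0.1614


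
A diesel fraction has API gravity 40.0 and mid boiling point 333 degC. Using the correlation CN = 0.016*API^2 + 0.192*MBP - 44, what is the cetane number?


CN = 0.016 * 40.0^2 + 0.192 * 333 - 44
CN = 25.6 + 63.936 - 44 = 45.536

45.536


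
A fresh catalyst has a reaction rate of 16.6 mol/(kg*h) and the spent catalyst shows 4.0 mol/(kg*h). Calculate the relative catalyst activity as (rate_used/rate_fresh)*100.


Activity (%) = (rate_used / rate_fresh) * 100
rate_used = 4.0, rate_fresh = 16.6
= (4.0 / 16.6) * 100
= 0.2410 * 100 = 24.10

24.10 %


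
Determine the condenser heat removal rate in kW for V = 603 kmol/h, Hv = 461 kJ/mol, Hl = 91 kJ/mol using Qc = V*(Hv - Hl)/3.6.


Qc = 603 * (461 - 91) / 3.6 = 603 * 370 / 3.6 = 61980

61980 kW


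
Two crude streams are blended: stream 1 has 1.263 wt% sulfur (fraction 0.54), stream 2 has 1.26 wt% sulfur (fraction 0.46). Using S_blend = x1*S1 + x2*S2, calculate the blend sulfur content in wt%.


Linear sulfur blending: S_blend = x1*S1 + x2*S2
Contribution 1: 0.54 * 1.263 = 0.68202 wt%
Contribution 2: 0.46 * 1.26 = 0.5796 wt%
S_blend = 0.68202 + 0.5796 = 1.26162

1.26162 wt%


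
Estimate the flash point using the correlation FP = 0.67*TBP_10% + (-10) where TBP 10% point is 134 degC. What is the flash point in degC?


FP = 0.67 * 134 + (-10) = 79.78

79.78 degC


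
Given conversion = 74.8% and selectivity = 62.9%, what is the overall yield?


Overall yield = conversion (%) * selectivity (%) / 100
Conversion = 74.8%, Selectivity = 62.9%
Y = 74.8 * 62.9 / 100
= 47.0492 %

47.0492 %


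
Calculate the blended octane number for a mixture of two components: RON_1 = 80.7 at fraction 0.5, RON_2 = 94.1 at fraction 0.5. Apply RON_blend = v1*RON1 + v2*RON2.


Linear blending: RON_blend = sum(vi * RONi)
Contribution 1: 0.5 * 80.7 = 40.35
Contribution 2: 0.5 * 94.1 = 47.05
RON_blend = 40.35 + 47.05 = 87.4

87.4


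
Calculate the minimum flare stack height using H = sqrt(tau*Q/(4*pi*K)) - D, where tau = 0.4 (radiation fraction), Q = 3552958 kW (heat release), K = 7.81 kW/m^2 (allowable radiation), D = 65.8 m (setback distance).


tau*Q/(4*pi*K) = 0.4 * 3552958 / (4 * pi * 7.81) = 14480.7
sqrt(14480.7) = 120.336
H = 120.336 - 65.8 = 54.54

54.54 m


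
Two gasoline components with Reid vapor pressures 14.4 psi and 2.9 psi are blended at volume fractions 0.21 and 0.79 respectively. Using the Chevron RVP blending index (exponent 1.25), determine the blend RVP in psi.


Chevron index: RVP_blend = (sum xi*RVPi^1.25)^(1/1.25)
RVP^1.25 terms: 0.21 * 14.4^1.25 + 0.79 * 2.9^1.25 = 8.88045
RVP_blend = 8.88045^(1/1.25) = 5.738

5.738 psi


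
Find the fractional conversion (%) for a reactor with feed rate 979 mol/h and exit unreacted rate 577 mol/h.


X = (F_in - F_out) / F_in * 100
Moles reacted = 979 - 577 = 402
X = 402 / 979 * 100
= 0.4106 * 100
= 41.06 %

41.06 %


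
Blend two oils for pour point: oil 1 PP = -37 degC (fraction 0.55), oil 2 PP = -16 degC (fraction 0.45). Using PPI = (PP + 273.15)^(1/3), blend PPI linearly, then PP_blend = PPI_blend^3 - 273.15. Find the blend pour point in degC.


PPI_1 = (-37 + 273.15)^(1/3) = 6.181056
PPI_2 = (-16 + 273.15)^(1/3) = 6.359098
PPI_blend = 0.55 * 6.181056 + 0.45 * 6.359098 = 6.261175
PP_blend = 6.261175^3 - 273.15 = 245.4525 - 273.15 = -27.7

-27.7 degC


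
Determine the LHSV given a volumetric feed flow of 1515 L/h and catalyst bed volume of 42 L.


LHSV = volumetric feed rate / catalyst volume
= 1515 L/h / 42 L
= 36.07 h^-1

36.07 h^-1


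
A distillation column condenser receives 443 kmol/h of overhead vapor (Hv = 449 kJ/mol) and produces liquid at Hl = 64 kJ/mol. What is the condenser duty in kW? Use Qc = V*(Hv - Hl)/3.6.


Qc = 443 * (449 - 64) / 3.6 = 443 * 385 / 3.6 = 47380

47380 kW


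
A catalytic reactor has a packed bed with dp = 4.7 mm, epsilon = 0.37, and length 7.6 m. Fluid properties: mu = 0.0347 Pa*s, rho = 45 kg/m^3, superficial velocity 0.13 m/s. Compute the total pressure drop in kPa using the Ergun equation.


dp = 4.7 mm = 0.0047 m
Viscous term = 150*0.0347*0.13*(1-0.37)^2 / (0.0047^2*0.37^3) = 240018
Inertial term = 1.75*45*0.13^2*(1-0.37) / (0.0047*0.37^3) = 3521.88
dP/L = 240018 + 3521.88 = 243540 Pa/m
dP = 243540 * 7.6 / 1000 = 1851 kPa

1851 kPa


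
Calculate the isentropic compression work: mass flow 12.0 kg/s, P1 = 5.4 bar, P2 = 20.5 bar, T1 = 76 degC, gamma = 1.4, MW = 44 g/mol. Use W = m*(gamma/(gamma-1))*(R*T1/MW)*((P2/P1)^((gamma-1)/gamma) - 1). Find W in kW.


Isentropic work: W = m*(gamma/(gamma-1))*(R*T1/MW)*((P2/P1)^((gamma-1)/gamma) - 1)
T1 = 76 + 273.15 = 349.15 K
Pressure ratio = 20.5 / 5.4 = 3.7963
Exponent = (1.4 - 1)/1.4 = 0.285714
(P2/P1)^exp - 1 = 3.7963^0.285714 - 1 = 0.463967
W = 12.0 * 1.4 / 0.4 * 8.314 * 349.15 / 44 * 0.463967 = 1286

1286 kW


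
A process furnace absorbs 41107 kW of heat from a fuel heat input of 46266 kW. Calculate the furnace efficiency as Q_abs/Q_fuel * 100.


Furnace efficiency = Q_absorbed / Q_fuel * 100
= 41107 / 46266 * 100 = 88.85

88.85 %


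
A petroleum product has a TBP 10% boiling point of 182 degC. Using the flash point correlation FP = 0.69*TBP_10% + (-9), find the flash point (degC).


FP = 0.69 * 182 + (-9) = 116.58

116.58 degC


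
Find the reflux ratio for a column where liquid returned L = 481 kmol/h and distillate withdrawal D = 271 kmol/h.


Reflux ratio definition: R = L / D (liquid returned / distillate withdrawn)
L = 481 kmol/h, D = 271 kmol/h
R = 481 / 271 = 1.775

1.775


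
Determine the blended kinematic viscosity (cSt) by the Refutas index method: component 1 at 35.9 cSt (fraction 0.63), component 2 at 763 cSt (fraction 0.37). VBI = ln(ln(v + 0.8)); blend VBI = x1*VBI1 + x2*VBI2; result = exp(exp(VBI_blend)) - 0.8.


Refutas method: VBN_i = 14.534*ln(ln(visc_i + 0.8)) + 10.975, blended linearly by mass fraction; since VBN is linear in VBI_i = ln(ln(visc_i + 0.8)) and the fractions sum to 1, blend VBI directly: visc = exp(exp(VBI_blend)) - 0.8
VBI_1 = ln(ln(35.9 + 0.8)) = 1.2817
VBI_2 = ln(ln(763 + 0.8)) = 1.89286
VBI_blend = 0.63 * 1.2817 + 0.37 * 1.89286 = 1.50783
visc_blend = exp(exp(1.50783)) - 0.8 = 90.75

90.75 cSt


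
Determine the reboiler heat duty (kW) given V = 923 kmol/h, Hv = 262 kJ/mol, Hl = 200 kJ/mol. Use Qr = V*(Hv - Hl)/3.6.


Qr = 923 * (262 - 200) / 3.6 = 923 * 62 / 3.6 = 15900

15900 kW


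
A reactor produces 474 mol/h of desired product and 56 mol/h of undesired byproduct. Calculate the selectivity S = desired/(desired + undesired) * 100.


Selectivity = desired / (desired + undesired) * 100
Total products = 474 + 56 = 530 mol/h
S = 474 / 530 * 100
= 0.8943 * 100
= 89.43 %

89.43 %


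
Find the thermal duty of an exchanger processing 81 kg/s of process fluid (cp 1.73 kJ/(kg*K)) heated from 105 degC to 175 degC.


Q = m_dot * cp * delta_T
delta_T = 175 - 105 = 70 K
Q = 81 * 1.73 * 70
= 140.13 * 70
= 9809.1 kW

9809.1 kW


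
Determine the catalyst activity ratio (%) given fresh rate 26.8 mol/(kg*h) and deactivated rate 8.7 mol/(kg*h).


Activity (%) = (rate_used / rate_fresh) * 100
rate_used = 8.7, rate_fresh = 26.8
= (8.7 / 26.8) * 100
= 0.3246 * 100 = 32.46

32.46 %


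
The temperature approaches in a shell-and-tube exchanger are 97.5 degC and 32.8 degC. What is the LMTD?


LMTD = (dT1 - dT2) / ln(dT1/dT2)
= (97.5 - 32.8) / ln(97.5 / 32.8) = 64.7 / 1.08942 = 59.39

59.39 degC


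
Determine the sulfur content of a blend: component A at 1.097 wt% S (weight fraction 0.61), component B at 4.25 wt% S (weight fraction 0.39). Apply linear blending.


Linear sulfur blending: S_blend = x1*S1 + x2*S2
Contribution 1: 0.61 * 1.097 = 0.66917 wt%
Contribution 2: 0.39 * 4.25 = 1.6575 wt%
S_blend = 0.66917 + 1.6575 = 2.32667

2.32667 wt%


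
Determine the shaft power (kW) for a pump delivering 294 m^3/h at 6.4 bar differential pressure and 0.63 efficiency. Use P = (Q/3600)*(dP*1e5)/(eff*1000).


Q = 294 / 3600 = 0.0816667 m^3/s
P = 0.0816667 * (6.4 * 1e5) / 0.63 / 1000 = 82.96

82.96 kW


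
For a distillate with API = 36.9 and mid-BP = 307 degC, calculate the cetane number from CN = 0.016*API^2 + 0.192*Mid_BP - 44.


CN = 0.016 * 36.9^2 + 0.192 * 307 - 44
CN = 21.78576 + 58.944 - 44 = 36.72976

36.72976


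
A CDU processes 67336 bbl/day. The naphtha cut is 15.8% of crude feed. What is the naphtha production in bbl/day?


Crude throughput = 67336 bbl/day
Fraction yield = 15.8%
yield = throughput * fraction / 100
yield = 67336 * 15.8 / 100 = 10639.088

10639.088 bbl/day


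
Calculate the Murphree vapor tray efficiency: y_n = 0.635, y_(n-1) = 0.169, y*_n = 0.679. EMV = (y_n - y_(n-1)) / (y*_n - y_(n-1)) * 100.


Murphree vapor efficiency: EMV = (y_n - y_(n-1)) / (y*_n - y_(n-1)) * 100
EMV = (0.635 - 0.169) / (0.679 - 0.169) * 100 = 0.466 / 0.51 * 100 = 91.37

91.37 %


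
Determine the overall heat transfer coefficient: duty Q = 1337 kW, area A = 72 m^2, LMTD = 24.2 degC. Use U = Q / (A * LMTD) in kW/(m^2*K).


From Q = U*A*LMTD, U = Q / (A * LMTD)
U = 1337 / (72 * 24.2) = 1337 / 1742.4 = 0.7673

0.7673 kW/(m^2*K)


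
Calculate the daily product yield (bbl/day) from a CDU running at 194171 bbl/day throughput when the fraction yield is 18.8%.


Crude throughput = 194171 bbl/day
Fraction yield = 18.8%
yield = throughput * fraction / 100
yield = 194171 * 18.8 / 100 = 36504.148

36504.148 bbl/day


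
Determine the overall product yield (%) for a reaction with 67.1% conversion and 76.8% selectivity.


Overall yield = conversion (%) * selectivity (%) / 100
Conversion = 67.1%, Selectivity = 76.8%
Y = 67.1 * 76.8 / 100
= 51.5328 %

51.5328 %


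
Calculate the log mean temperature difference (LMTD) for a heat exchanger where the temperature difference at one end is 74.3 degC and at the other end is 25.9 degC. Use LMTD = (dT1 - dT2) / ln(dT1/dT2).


LMTD = (dT1 - dT2) / ln(dT1/dT2)
= (74.3 - 25.9) / ln(74.3 / 25.9) = 48.4 / 1.05387 = 45.93

45.93 degC


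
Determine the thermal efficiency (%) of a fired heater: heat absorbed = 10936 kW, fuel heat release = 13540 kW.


Furnace efficiency = Q_absorbed / Q_fuel * 100
= 10936 / 13540 * 100 = 80.77

80.77 %


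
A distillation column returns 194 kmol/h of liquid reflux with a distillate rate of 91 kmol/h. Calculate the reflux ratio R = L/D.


Reflux ratio definition: R = L / D (liquid returned / distillate withdrawn)
L = 194 kmol/h, D = 91 kmol/h
R = 194 / 91 = 2.132

2.132


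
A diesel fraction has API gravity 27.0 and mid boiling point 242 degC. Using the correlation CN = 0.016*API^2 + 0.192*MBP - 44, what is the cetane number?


CN = 0.016 * 27.0^2 + 0.192 * 242 - 44
CN = 11.664 + 46.464 - 44 = 14.128

14.128


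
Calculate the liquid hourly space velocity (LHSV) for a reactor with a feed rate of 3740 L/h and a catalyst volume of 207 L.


LHSV = volumetric feed rate / catalyst volume
= 3740 L/h / 207 L
= 18.07 h^-1

18.07 h^-1


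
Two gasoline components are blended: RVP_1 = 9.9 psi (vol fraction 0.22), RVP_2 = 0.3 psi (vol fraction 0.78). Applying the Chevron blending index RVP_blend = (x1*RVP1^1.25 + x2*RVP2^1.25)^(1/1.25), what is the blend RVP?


Chevron index: RVP_blend = (sum xi*RVPi^1.25)^(1/1.25)
RVP^1.25 terms: 0.22 * 9.9^1.25 + 0.78 * 0.3^1.25 = 4.03655
RVP_blend = 4.03655^(1/1.25) = 3.054

3.054 psi


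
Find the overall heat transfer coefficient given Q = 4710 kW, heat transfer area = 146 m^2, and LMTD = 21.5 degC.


From Q = U*A*LMTD, U = Q / (A * LMTD)
U = 4710 / (146 * 21.5) = 4710 / 3139 = 1.500

1.500 kW/(m^2*K)


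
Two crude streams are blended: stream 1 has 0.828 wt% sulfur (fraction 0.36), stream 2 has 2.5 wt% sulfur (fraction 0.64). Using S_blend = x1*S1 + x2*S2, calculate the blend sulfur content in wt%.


Linear sulfur blending: S_blend = x1*S1 + x2*S2
Contribution 1: 0.36 * 0.828 = 0.29808 wt%
Contribution 2: 0.64 * 2.5 = 1.6 wt%
S_blend = 0.29808 + 1.6 = 1.89808

1.89808 wt%


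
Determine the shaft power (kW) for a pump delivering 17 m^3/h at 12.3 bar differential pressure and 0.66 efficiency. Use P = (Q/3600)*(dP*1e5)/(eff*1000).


Q = 17 / 3600 = 0.00472222 m^3/s
P = 0.00472222 * (12.3 * 1e5) / 0.66 / 1000 = 8.801

8.801 kW


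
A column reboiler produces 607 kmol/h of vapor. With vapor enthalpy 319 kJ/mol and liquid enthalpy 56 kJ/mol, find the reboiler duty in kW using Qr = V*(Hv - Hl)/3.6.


Qr = 607 * (319 - 56) / 3.6 = 607 * 263 / 3.6 = 44340

44340 kW


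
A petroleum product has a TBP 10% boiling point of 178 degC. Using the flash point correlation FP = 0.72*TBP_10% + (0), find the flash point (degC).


FP = 0.72 * 178 + (0) = 128.16

128.16 degC


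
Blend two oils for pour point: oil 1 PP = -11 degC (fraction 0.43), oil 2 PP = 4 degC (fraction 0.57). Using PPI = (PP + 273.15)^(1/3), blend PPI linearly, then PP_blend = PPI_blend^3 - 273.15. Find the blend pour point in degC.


PPI_1 = (-11 + 273.15)^(1/3) = 6.400049
PPI_2 = (4 + 273.15)^(1/3) = 6.51986
PPI_blend = 0.43 * 6.400049 + 0.57 * 6.51986 = 6.468341
PP_blend = 6.468341^3 - 273.15 = 270.6317 - 273.15 = -2.52

-2.52 degC


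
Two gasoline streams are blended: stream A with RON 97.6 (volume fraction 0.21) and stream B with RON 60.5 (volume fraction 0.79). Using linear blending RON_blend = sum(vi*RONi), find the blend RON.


Linear blending: RON_blend = sum(vi * RONi)
Contribution 1: 0.21 * 97.6 = 20.496
Contribution 2: 0.79 * 60.5 = 47.795
RON_blend = 20.496 + 47.795 = 68.291

68.291


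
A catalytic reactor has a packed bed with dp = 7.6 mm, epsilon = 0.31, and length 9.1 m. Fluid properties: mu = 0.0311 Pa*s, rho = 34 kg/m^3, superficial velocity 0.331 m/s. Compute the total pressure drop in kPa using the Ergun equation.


dp = 7.6 mm = 0.0076 m
Viscous term = 150*0.0311*0.331*(1-0.31)^2 / (0.0076^2*0.31^3) = 427234
Inertial term = 1.75*34*0.331^2*(1-0.31) / (0.0076*0.31^3) = 19866.6
dP/L = 427234 + 19866.6 = 447101 Pa/m
dP = 447101 * 9.1 / 1000 = 4069 kPa

4069 kPa


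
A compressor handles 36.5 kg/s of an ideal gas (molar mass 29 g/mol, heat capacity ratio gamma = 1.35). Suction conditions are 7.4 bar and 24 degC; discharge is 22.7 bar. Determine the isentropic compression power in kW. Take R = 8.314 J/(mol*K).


Isentropic work: W = m*(gamma/(gamma-1))*(R*T1/MW)*((P2/P1)^((gamma-1)/gamma) - 1)
T1 = 24 + 273.15 = 297.15 K
Pressure ratio = 22.7 / 7.4 = 3.06757
Exponent = (1.35 - 1)/1.35 = 0.259259
(P2/P1)^exp - 1 = 3.06757^0.259259 - 1 = 0.337229
W = 36.5 * 1.35 / 0.35 * 8.314 * 297.15 / 29 * 0.337229 = 4045

4045 kW


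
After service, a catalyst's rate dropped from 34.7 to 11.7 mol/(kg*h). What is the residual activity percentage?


Activity (%) = (rate_used / rate_fresh) * 100
rate_used = 11.7, rate_fresh = 34.7
= (11.7 / 34.7) * 100
= 0.3372 * 100 = 33.72

33.72 %


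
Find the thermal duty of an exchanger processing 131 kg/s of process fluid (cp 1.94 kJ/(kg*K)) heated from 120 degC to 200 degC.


Q = m_dot * cp * delta_T
delta_T = 200 - 120 = 80 K
Q = 131 * 1.94 * 80
= 254.14 * 80
= 20331.2 kW

20331.2 kW


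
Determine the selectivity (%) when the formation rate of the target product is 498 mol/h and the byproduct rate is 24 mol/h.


Selectivity = desired / (desired + undesired) * 100
Total products = 498 + 24 = 522 mol/h
S = 498 / 522 * 100
= 0.9540 * 100
= 95.40 %

95.40 %


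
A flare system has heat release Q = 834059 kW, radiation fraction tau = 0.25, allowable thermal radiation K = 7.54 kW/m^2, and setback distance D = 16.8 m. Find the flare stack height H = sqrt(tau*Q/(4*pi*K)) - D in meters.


tau*Q/(4*pi*K) = 0.25 * 834059 / (4 * pi * 7.54) = 2200.67
sqrt(2200.67) = 46.9113
H = 46.9113 - 16.8 = 30.11

30.11 m


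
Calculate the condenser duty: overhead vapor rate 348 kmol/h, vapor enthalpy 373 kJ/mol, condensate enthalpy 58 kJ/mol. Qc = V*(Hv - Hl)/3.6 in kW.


Qc = 348 * (373 - 58) / 3.6 = 348 * 315 / 3.6 = 30450

30450 kW


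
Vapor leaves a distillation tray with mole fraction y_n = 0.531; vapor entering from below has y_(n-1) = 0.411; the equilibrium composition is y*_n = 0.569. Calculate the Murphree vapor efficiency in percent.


Murphree vapor efficiency: EMV = (y_n - y_(n-1)) / (y*_n - y_(n-1)) * 100
EMV = (0.531 - 0.411) / (0.569 - 0.411) * 100 = 0.12 / 0.158 * 100 = 75.95

75.95 %


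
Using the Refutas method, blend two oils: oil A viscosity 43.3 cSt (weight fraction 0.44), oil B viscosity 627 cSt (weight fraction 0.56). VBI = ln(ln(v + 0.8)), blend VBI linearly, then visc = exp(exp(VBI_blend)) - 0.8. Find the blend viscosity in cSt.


Refutas method: VBN_i = 14.534*ln(ln(visc_i + 0.8)) + 10.975, blended linearly by mass fraction; since VBN is linear in VBI_i = ln(ln(visc_i + 0.8)) and the fractions sum to 1, blend VBI directly: visc = exp(exp(VBI_blend)) - 0.8
VBI_1 = ln(ln(43.3 + 0.8)) = 1.33143
VBI_2 = ln(ln(627 + 0.8)) = 1.86287
VBI_blend = 0.44 * 1.33143 + 0.56 * 1.86287 = 1.62904
visc_blend = exp(exp(1.62904)) - 0.8 = 163.1

163.1 cSt


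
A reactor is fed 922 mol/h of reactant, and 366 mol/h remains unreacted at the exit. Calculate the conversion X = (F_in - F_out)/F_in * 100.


X = (F_in - F_out) / F_in * 100
Moles reacted = 922 - 366 = 556
X = 556 / 922 * 100
= 0.6030 * 100
= 60.30 %

60.30 %


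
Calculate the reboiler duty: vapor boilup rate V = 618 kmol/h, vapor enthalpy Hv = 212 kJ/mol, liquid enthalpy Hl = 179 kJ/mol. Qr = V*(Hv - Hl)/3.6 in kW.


Qr = 618 * (212 - 179) / 3.6 = 618 * 33 / 3.6 = 5665

5665 kW


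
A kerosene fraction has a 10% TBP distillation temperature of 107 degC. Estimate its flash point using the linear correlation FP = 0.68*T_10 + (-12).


FP = 0.68 * 107 + (-12) = 60.76

60.76 degC


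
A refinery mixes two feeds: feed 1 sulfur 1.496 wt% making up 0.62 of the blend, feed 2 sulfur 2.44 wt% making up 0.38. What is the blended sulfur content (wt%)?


Linear sulfur blending: S_blend = x1*S1 + x2*S2
Contribution 1: 0.62 * 1.496 = 0.92752 wt%
Contribution 2: 0.38 * 2.44 = 0.9272 wt%
S_blend = 0.92752 + 0.9272 = 1.85472

1.85472 wt%


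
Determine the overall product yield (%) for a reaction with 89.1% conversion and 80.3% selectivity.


Overall yield = conversion (%) * selectivity (%) / 100
Conversion = 89.1%, Selectivity = 80.3%
Y = 89.1 * 80.3 / 100
= 71.5473 %

71.5473 %


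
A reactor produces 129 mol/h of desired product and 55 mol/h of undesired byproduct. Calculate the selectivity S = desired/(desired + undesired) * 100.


Selectivity = desired / (desired + undesired) * 100
Total products = 129 + 55 = 184 mol/h
S = 129 / 184 * 100
= 0.7011 * 100
= 70.11 %

70.11 %


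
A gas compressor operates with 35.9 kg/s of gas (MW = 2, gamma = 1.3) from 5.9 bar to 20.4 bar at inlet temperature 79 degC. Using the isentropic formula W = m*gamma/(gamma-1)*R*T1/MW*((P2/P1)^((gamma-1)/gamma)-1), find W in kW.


Isentropic work: W = m*(gamma/(gamma-1))*(R*T1/MW)*((P2/P1)^((gamma-1)/gamma) - 1)
T1 = 79 + 273.15 = 352.15 K
Pressure ratio = 20.4 / 5.9 = 3.45763
Exponent = (1.3 - 1)/1.3 = 0.230769
(P2/P1)^exp - 1 = 3.45763^0.230769 - 1 = 0.331476
W = 35.9 * 1.3 / 0.3 * 8.314 * 352.15 / 2 * 0.331476 = 75490

75490 kW


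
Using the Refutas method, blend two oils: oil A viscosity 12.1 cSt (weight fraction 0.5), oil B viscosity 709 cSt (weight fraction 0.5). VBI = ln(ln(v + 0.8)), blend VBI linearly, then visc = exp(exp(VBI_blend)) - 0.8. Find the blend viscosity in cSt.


Refutas method: VBN_i = 14.534*ln(ln(visc_i + 0.8)) + 10.975, blended linearly by mass fraction; since VBN is linear in VBI_i = ln(ln(visc_i + 0.8)) and the fractions sum to 1, blend VBI directly: visc = exp(exp(VBI_blend)) - 0.8
VBI_1 = ln(ln(12.1 + 0.8)) = 0.938924
VBI_2 = ln(ln(709 + 0.8)) = 1.88175
VBI_blend = 0.5 * 0.938924 + 0.5 * 1.88175 = 1.41034
visc_blend = exp(exp(1.41034)) - 0.8 = 59.38

59.38 cSt


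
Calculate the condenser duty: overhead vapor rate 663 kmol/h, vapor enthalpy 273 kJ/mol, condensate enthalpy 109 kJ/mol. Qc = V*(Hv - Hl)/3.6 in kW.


Qc = 663 * (273 - 109) / 3.6 = 663 * 164 / 3.6 = 30200

30200 kW


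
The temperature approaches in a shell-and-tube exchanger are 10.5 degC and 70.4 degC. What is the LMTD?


LMTD = (dT1 - dT2) / ln(dT1/dT2)
= (10.5 - 70.4) / ln(10.5 / 70.4) = -59.9 / -1.90282 = 31.48

31.48 degC


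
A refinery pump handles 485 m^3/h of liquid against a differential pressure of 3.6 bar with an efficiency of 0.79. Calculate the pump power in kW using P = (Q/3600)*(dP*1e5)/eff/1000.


Q = 485 / 3600 = 0.134722 m^3/s
P = 0.134722 * (3.6 * 1e5) / 0.79 / 1000 = 61.39

61.39 kW


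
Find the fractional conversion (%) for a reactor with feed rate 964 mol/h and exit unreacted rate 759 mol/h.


X = (F_in - F_out) / F_in * 100
Moles reacted = 964 - 759 = 205
X = 205 / 964 * 100
= 0.2127 * 100
= 21.27 %

21.27 %


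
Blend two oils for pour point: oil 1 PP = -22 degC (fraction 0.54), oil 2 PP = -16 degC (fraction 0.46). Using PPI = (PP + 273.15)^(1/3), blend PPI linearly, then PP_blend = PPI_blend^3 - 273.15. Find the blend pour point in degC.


PPI_1 = (-22 + 273.15)^(1/3) = 6.30925
PPI_2 = (-16 + 273.15)^(1/3) = 6.359098
PPI_blend = 0.54 * 6.30925 + 0.46 * 6.359098 = 6.33218
PP_blend = 6.33218^3 - 273.15 = 253.8983 - 273.15 = -19.25

-19.25 degC


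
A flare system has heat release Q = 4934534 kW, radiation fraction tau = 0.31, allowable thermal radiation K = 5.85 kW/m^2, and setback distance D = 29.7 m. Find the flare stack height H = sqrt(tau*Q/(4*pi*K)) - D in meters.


tau*Q/(4*pi*K) = 0.31 * 4934534 / (4 * pi * 5.85) = 20808.6
sqrt(20808.6) = 144.252
H = 144.252 - 29.7 = 114.6

114.6 m


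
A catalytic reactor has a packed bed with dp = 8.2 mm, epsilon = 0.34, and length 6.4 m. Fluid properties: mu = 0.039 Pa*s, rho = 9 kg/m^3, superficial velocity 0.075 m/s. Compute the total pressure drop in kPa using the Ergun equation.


dp = 8.2 mm = 0.0082 m
Viscous term = 150*0.039*0.075*(1-0.34)^2 / (0.0082^2*0.34^3) = 72317
Inertial term = 1.75*9*0.075^2*(1-0.34) / (0.0082*0.34^3) = 181.425
dP/L = 72317 + 181.425 = 72498.4 Pa/m
dP = 72498.4 * 6.4 / 1000 = 464.0 kPa

464.0 kPa


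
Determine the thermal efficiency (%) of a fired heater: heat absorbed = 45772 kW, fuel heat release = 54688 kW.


Furnace efficiency = Q_absorbed / Q_fuel * 100
= 45772 / 54688 * 100 = 83.70

83.70 %


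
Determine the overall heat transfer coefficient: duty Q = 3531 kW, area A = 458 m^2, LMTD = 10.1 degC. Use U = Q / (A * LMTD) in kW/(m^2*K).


From Q = U*A*LMTD, U = Q / (A * LMTD)
U = 3531 / (458 * 10.1) = 3531 / 4625.8 = 0.7633

0.7633 kW/(m^2*K)


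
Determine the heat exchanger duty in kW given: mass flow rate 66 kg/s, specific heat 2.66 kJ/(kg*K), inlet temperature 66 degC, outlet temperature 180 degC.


Q = m_dot * cp * delta_T
delta_T = 180 - 66 = 114 K
Q = 66 * 2.66 * 114
= 175.56 * 114
= 20013.84 kW

20013.84 kW


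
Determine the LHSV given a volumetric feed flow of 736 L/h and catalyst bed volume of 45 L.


LHSV = volumetric feed rate / catalyst volume
= 736 L/h / 45 L
= 16.36 h^-1

16.36 h^-1


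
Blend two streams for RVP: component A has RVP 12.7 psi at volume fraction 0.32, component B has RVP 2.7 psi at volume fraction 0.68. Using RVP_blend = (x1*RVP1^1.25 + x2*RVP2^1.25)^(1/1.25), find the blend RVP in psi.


Chevron index: RVP_blend = (sum xi*RVPi^1.25)^(1/1.25)
RVP^1.25 terms: 0.32 * 12.7^1.25 + 0.68 * 2.7^1.25 = 10.0254
RVP_blend = 10.0254^(1/1.25) = 6.322

6.322 psi


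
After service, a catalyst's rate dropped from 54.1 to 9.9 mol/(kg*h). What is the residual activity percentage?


Activity (%) = (rate_used / rate_fresh) * 100
rate_used = 9.9, rate_fresh = 54.1
= (9.9 / 54.1) * 100
= 0.1830 * 100 = 18.30

18.30 %


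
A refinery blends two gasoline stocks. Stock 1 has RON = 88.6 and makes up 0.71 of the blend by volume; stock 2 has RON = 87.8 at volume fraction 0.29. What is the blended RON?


Linear blending: RON_blend = sum(vi * RONi)
Contribution 1: 0.71 * 88.6 = 62.906
Contribution 2: 0.29 * 87.8 = 25.462
RON_blend = 62.906 + 25.462 = 88.368

88.368


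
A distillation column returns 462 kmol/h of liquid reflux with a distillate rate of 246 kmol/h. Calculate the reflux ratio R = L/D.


Reflux ratio definition: R = L / D (liquid returned / distillate withdrawn)
L = 462 kmol/h, D = 246 kmol/h
R = 462 / 246 = 1.878

1.878


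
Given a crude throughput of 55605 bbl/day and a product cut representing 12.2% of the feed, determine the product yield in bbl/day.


Crude throughput = 55605 bbl/day
Fraction yield = 12.2%
yield = throughput * fraction / 100
yield = 55605 * 12.2 / 100 = 6783.81

6783.81 bbl/day


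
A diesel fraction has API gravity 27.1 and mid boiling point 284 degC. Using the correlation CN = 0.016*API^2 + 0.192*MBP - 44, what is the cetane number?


CN = 0.016 * 27.1^2 + 0.192 * 284 - 44
CN = 11.75056 + 54.528 - 44 = 22.27856

22.27856


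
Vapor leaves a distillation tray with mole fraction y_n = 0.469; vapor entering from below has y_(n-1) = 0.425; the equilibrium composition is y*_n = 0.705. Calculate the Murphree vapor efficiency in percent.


Murphree vapor efficiency: EMV = (y_n - y_(n-1)) / (y*_n - y_(n-1)) * 100
EMV = (0.469 - 0.425) / (0.705 - 0.425) * 100 = 0.044 / 0.28 * 100 = 15.71

15.71 %


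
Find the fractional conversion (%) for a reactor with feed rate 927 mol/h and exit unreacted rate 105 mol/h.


X = (F_in - F_out) / F_in * 100
Moles reacted = 927 - 105 = 822
X = 822 / 927 * 100
= 0.8867 * 100
= 88.67 %

88.67 %


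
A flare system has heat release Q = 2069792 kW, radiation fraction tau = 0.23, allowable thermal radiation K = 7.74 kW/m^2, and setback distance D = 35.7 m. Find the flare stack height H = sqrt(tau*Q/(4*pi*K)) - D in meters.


tau*Q/(4*pi*K) = 0.23 * 2069792 / (4 * pi * 7.74) = 4894.45
sqrt(4894.45) = 69.9603
H = 69.9603 - 35.7 = 34.26

34.26 m


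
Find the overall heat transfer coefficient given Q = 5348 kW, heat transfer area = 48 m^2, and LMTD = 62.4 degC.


From Q = U*A*LMTD, U = Q / (A * LMTD)
U = 5348 / (48 * 62.4) = 5348 / 2995.2 = 1.786

1.786 kW/(m^2*K)


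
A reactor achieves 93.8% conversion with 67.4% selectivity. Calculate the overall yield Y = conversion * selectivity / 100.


Overall yield = conversion (%) * selectivity (%) / 100
Conversion = 93.8%, Selectivity = 67.4%
Y = 93.8 * 67.4 / 100
= 63.2212 %

63.2212 %


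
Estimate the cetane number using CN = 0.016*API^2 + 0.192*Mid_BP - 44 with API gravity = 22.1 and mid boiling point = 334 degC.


CN = 0.016 * 22.1^2 + 0.192 * 334 - 44
CN = 7.81456 + 64.128 - 44 = 27.94256

27.94256


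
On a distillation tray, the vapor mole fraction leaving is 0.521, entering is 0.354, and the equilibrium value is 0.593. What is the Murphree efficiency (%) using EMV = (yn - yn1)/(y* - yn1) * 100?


Murphree vapor efficiency: EMV = (y_n - y_(n-1)) / (y*_n - y_(n-1)) * 100
EMV = (0.521 - 0.354) / (0.593 - 0.354) * 100 = 0.167 / 0.239 * 100 = 69.87

69.87 %


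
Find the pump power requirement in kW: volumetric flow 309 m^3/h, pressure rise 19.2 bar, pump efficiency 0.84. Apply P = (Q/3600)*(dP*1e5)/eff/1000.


Q = 309 / 3600 = 0.0858333 m^3/s
P = 0.0858333 * (19.2 * 1e5) / 0.84 / 1000 = 196.2

196.2 kW


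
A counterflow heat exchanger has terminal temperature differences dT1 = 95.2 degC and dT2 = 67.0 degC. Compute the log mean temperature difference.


LMTD = (dT1 - dT2) / ln(dT1/dT2)
= (95.2 - 67.0) / ln(95.2 / 67.0) = 28.2 / 0.351287 = 80.28

80.28 degC


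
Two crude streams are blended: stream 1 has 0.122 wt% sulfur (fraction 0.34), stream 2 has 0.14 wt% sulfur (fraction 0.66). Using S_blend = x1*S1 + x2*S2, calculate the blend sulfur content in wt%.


Linear sulfur blending: S_blend = x1*S1 + x2*S2
Contribution 1: 0.34 * 0.122 = 0.04148 wt%
Contribution 2: 0.66 * 0.14 = 0.0924 wt%
S_blend = 0.04148 + 0.0924 = 0.13388

0.13388 wt%


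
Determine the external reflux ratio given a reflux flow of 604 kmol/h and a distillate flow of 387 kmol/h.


Reflux ratio definition: R = L / D (liquid returned / distillate withdrawn)
L = 604 kmol/h, D = 387 kmol/h
R = 604 / 387 = 1.561

1.561


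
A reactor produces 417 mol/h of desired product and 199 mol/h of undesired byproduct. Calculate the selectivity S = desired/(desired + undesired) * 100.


Selectivity = desired / (desired + undesired) * 100
Total products = 417 + 199 = 616 mol/h
S = 417 / 616 * 100
= 0.6769 * 100
= 67.69 %

67.69 %


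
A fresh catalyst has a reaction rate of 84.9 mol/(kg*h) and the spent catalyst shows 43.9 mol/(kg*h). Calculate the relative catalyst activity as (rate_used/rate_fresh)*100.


Activity (%) = (rate_used / rate_fresh) * 100
rate_used = 43.9, rate_fresh = 84.9
= (43.9 / 84.9) * 100
= 0.5171 * 100 = 51.71

51.71 %


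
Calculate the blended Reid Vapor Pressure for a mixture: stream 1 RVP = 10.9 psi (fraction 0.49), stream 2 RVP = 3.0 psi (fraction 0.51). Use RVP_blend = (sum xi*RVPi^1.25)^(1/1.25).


Chevron index: RVP_blend = (sum xi*RVPi^1.25)^(1/1.25)
RVP^1.25 terms: 0.49 * 10.9^1.25 + 0.51 * 3.0^1.25 = 11.7182
RVP_blend = 11.7182^(1/1.25) = 7.163

7.163 psi


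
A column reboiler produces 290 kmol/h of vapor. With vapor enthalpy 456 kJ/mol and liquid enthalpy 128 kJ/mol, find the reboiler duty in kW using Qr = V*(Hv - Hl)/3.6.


Qr = 290 * (456 - 128) / 3.6 = 290 * 328 / 3.6 = 26420

26420 kW


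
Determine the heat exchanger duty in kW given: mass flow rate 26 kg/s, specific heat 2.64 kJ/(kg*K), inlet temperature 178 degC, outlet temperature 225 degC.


Q = m_dot * cp * delta_T
delta_T = 225 - 178 = 47 K
Q = 26 * 2.64 * 47
= 68.64 * 47
= 3226.08 kW

3226.08 kW


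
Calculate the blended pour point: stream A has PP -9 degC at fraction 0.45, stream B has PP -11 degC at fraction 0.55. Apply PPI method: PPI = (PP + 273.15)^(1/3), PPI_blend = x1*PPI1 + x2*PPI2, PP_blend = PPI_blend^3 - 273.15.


PPI_1 = (-9 + 273.15)^(1/3) = 6.416283
PPI_2 = (-11 + 273.15)^(1/3) = 6.400049
PPI_blend = 0.45 * 6.416283 + 0.55 * 6.400049 = 6.407354
PP_blend = 6.407354^3 - 273.15 = 263.0487 - 273.15 = -10.1

-10.1 degC


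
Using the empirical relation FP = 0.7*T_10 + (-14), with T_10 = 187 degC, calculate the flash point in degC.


FP = 0.7 * 187 + (-14) = 116.9

116.9 degC


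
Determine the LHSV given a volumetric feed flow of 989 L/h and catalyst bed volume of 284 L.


LHSV = volumetric feed rate / catalyst volume
= 989 L/h / 284 L
= 3.482 h^-1

3.482 h^-1


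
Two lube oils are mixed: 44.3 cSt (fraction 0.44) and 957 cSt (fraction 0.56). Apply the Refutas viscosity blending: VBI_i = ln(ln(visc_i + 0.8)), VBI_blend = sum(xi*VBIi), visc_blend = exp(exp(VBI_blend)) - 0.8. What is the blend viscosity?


Refutas method: VBN_i = 14.534*ln(ln(visc_i + 0.8)) + 10.975, blended linearly by mass fraction; since VBN is linear in VBI_i = ln(ln(visc_i + 0.8)) and the fractions sum to 1, blend VBI directly: visc = exp(exp(VBI_blend)) - 0.8
VBI_1 = ln(ln(44.3 + 0.8)) = 1.33734
VBI_2 = ln(ln(957 + 0.8)) = 1.92638
VBI_blend = 0.44 * 1.33734 + 0.56 * 1.92638 = 1.6672
visc_blend = exp(exp(1.6672)) - 0.8 = 199.0

199.0 cSt


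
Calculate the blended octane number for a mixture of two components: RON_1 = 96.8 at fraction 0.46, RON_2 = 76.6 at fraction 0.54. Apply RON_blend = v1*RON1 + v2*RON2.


Linear blending: RON_blend = sum(vi * RONi)
Contribution 1: 0.46 * 96.8 = 44.528
Contribution 2: 0.54 * 76.6 = 41.364
RON_blend = 44.528 + 41.364 = 85.892

85.892


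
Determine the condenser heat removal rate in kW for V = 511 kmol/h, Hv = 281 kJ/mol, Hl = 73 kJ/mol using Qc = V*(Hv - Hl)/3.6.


Qc = 511 * (281 - 73) / 3.6 = 511 * 208 / 3.6 = 29520

29520 kW


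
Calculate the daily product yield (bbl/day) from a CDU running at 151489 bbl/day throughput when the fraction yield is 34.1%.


Crude throughput = 151489 bbl/day
Fraction yield = 34.1%
yield = throughput * fraction / 100
yield = 151489 * 34.1 / 100 = 51657.749

51657.749 bbl/day


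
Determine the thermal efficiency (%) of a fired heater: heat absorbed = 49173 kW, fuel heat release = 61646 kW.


Furnace efficiency = Q_absorbed / Q_fuel * 100
= 49173 / 61646 * 100 = 79.77

79.77 %


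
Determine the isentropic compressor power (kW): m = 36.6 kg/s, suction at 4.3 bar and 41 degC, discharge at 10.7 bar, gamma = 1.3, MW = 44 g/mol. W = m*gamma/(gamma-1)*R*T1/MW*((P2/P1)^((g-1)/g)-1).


Isentropic work: W = m*(gamma/(gamma-1))*(R*T1/MW)*((P2/P1)^((gamma-1)/gamma) - 1)
T1 = 41 + 273.15 = 314.15 K
Pressure ratio = 10.7 / 4.3 = 2.48837
Exponent = (1.3 - 1)/1.3 = 0.230769
(P2/P1)^exp - 1 = 2.48837^0.230769 - 1 = 0.234141
W = 36.6 * 1.3 / 0.3 * 8.314 * 314.15 / 44 * 0.234141 = 2204

2204 kW


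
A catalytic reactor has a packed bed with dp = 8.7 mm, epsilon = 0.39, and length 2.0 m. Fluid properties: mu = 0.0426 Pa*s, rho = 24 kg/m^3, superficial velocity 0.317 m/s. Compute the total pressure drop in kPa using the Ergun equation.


dp = 8.7 mm = 0.0087 m
Viscous term = 150*0.0426*0.317*(1-0.39)^2 / (0.0087^2*0.39^3) = 167876
Inertial term = 1.75*24*0.317^2*(1-0.39) / (0.0087*0.39^3) = 4988.67
dP/L = 167876 + 4988.67 = 172865 Pa/m
dP = 172865 * 2.0 / 1000 = 345.7 kPa

345.7 kPa


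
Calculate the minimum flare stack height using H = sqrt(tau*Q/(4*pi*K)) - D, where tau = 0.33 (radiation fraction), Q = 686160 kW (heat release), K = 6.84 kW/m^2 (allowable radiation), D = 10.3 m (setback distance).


tau*Q/(4*pi*K) = 0.33 * 686160 / (4 * pi * 6.84) = 2634.35
sqrt(2634.35) = 51.3259
H = 51.3259 - 10.3 = 41.03

41.03 m


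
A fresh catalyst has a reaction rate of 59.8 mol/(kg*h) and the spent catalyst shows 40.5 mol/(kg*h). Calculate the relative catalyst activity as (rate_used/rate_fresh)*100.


Activity (%) = (rate_used / rate_fresh) * 100
rate_used = 40.5, rate_fresh = 59.8
= (40.5 / 59.8) * 100
= 0.6773 * 100 = 67.73

67.73 %


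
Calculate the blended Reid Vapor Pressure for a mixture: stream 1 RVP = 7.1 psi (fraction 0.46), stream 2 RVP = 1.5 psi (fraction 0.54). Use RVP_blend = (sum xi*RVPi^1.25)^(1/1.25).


Chevron index: RVP_blend = (sum xi*RVPi^1.25)^(1/1.25)
RVP^1.25 terms: 0.46 * 7.1^1.25 + 0.54 * 1.5^1.25 = 6.22768
RVP_blend = 6.22768^(1/1.25) = 4.320

4.320 psi


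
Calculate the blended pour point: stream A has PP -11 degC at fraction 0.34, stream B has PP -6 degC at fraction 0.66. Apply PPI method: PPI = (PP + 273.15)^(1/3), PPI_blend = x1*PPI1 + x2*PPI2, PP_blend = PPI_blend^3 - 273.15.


PPI_1 = (-11 + 273.15)^(1/3) = 6.400049
PPI_2 = (-6 + 273.15)^(1/3) = 6.440482
PPI_blend = 0.34 * 6.400049 + 0.66 * 6.440482 = 6.426735
PP_blend = 6.426735^3 - 273.15 = 265.4429 - 273.15 = -7.71

-7.71 degC


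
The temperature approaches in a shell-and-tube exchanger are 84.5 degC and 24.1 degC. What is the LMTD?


LMTD = (dT1 - dT2) / ln(dT1/dT2)
= (84.5 - 24.1) / ln(84.5 / 24.1) = 60.4 / 1.25454 = 48.15

48.15 degC
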